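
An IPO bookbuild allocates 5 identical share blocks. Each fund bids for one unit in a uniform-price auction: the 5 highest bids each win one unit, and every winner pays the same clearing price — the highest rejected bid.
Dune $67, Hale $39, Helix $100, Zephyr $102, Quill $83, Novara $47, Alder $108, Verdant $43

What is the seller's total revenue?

Total revenue: $235

Bids ranked high→low: 108 (Alder), 102 (Zephyr), 100 (Helix), 83 (Quill), 67 (Dune), 47 (Novara), 43 (Verdant), …
Top 5: Alder, Zephyr, Helix, Quill, Dune.
First losing bid is Novara's $47, which sets the uniform price.
Total revenue = 5 × $47 = $235.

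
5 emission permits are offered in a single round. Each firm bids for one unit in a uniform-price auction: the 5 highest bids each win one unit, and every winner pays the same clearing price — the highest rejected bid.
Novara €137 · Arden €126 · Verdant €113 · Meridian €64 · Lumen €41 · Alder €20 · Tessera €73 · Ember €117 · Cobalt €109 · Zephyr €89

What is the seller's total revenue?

Bids ranked high→low: 137 (Novara), 126 (Arden), 117 (Ember), 113 (Verdant), 109 (Cobalt), 89 (Zephyr), 73 (Tessera), …
The 5 highest are Novara, Arden, Ember, Verdant, Cobalt.
Clearing price = highest rejected bid = €89.
Total revenue = 5 × €89 = €445.

Total revenue: €445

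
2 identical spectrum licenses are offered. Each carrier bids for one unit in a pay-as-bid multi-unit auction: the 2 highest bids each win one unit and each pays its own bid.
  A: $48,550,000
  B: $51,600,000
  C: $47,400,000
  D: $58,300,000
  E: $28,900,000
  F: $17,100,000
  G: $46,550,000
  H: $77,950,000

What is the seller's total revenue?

Total revenue: $136,250,000

Bids ranked high→low: 77,950,000 (H), 58,300,000 (D), 51,600,000 (B), 48,550,000 (A), …
Winners (2 units): H, D.
Total revenue = 77,950,000 + 58,300,000 = $136,250,000.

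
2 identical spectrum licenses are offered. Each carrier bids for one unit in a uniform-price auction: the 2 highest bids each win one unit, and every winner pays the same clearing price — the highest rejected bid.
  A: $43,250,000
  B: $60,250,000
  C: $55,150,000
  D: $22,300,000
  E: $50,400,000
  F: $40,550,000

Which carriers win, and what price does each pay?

B, C; each pays $50,400,000

Bids ranked high→low: 60,250,000 (B), 55,150,000 (C), 50,400,000 (E), 43,250,000 (A), …
Winners (2 units): B, C.
Highest unsuccessful bid: $50,400,000 → clearing price.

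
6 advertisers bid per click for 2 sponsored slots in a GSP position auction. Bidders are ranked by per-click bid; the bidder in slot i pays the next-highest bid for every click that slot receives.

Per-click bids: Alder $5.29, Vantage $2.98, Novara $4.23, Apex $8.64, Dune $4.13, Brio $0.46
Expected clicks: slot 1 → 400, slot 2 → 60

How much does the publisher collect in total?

Per-click bids in order: $8.64 (Apex) > $5.29 (Alder) > $4.23 (Novara) > …
Slot 1: Apex pays $5.29 × 400 = $2116.00
Slot 2: Alder pays $4.23 × 60 = $253.80
Total = $2369.80

Total revenue: $2369.80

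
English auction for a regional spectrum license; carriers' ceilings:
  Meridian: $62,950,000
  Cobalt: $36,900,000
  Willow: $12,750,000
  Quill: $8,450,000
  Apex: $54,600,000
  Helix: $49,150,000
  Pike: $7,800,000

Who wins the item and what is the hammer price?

Meridian wins at $54,600,000

Open ascending-bid auction: the price rises until one bidder remains; the winner pays the price at which the last rival dropped out.
Limits in order: 62,950,000 (Meridian) > 54,600,000 (Apex) > 49,150,000 (Helix) > 36,900,000 (Cobalt) > 12,750,000 (Willow) > 8,450,000 (Quill) > …
Apex is the last rival to drop out, at $54,600,000; Meridian remains and wins at that price.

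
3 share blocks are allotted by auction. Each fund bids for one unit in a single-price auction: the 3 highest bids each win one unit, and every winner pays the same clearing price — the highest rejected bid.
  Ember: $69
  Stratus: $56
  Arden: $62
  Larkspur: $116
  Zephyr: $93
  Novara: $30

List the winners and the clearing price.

Larkspur, Zephyr, Ember; each pays $62

Ordering the bids: 116 (Larkspur), 93 (Zephyr), 69 (Ember), 62 (Arden), 56 (Stratus), …
Top 3: Larkspur, Zephyr, Ember.
Clearing price = highest rejected bid = $62.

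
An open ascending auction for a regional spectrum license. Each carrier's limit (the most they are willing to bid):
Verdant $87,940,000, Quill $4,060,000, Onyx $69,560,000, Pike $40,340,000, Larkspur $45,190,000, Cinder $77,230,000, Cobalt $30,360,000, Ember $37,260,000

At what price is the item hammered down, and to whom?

Sorting limits: 87,940,000 (Verdant) > 77,230,000 (Cinder) > 69,560,000 (Onyx) > 45,190,000 (Larkspur) > 40,340,000 (Pike) > 37,260,000 (Ember) > …
Bidding ends when Cinder exits at $77,230,000; Verdant takes it.

Verdant wins at $77,230,000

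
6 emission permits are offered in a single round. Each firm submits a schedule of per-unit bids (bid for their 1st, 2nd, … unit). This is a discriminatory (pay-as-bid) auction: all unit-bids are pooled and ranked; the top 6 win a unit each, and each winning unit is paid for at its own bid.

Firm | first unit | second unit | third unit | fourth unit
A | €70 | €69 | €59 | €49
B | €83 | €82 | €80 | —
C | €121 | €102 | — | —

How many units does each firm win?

All unit-bids, highest first — top 6: 121 (C-1), 102 (C-2), 83 (B-1), 82 (B-2), 80 (B-3), 70 (A-1)
Next rejected bid: €69 (not a price — pay-as-bid).
Allocation: A 1, B 3, C 2.

A 1, B 3, C 2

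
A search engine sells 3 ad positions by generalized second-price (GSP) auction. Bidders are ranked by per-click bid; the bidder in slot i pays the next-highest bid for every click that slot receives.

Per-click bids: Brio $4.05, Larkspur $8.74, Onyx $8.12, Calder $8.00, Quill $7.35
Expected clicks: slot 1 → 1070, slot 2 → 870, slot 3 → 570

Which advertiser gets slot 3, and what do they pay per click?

Per-click bids in order: $8.74 (Larkspur) > $8.12 (Onyx) > $8.00 (Calder) > $7.35 (Quill) > …
Slot 3 goes to the third-ranked bidder, Calder, who pays the next bid down: $7.35/click.

Calder; $7.35 per click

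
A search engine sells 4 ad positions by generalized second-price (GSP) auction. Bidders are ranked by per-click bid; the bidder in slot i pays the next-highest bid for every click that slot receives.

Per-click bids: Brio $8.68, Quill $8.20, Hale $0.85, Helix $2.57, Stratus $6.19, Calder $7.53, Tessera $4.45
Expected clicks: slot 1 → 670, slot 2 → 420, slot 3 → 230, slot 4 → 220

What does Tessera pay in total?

Tessera pays $0.00

Ranked by bid: $8.68 (Brio) > $8.20 (Quill) > $7.53 (Calder) > $6.19 (Stratus) > $4.45 (Tessera) > …
Tessera ranks below slot 4 → no slot, pays nothing.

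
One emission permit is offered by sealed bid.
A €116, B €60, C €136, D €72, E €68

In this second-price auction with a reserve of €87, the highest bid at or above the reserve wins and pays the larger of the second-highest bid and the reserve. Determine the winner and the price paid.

C pays €116

Bids in order: 136 (C) > 116 (A) > 72 (D) > 68 (E) > 60 (B)
Highest eligible bid: C at €136.
max(second-highest €116, reserve €87) = €116; the reserve does not bind.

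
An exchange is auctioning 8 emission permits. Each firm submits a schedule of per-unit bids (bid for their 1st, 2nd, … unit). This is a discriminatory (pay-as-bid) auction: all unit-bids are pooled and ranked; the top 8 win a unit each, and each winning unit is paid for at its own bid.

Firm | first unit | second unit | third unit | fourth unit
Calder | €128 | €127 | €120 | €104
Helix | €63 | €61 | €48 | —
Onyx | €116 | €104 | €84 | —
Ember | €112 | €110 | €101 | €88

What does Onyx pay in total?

Merging the schedules and taking the best 8: 128 (Calder-1), 127 (Calder-2), 120 (Calder-3), 116 (Onyx-1), 112 (Ember-1), 110 (Ember-2), 104 (Calder-4), 104 (Onyx-2)
Next rejected bid: €101 (not a price — pay-as-bid).
Onyx's winning unit-bids: 116 + 104 = €220.

Onyx pays €220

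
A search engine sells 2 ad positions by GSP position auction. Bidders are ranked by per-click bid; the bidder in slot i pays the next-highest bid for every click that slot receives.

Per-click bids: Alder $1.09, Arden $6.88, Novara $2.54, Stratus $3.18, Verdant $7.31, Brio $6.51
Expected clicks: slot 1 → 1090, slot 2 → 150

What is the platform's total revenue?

Total revenue: $8475.70

Per-click bids in order: $7.31 (Verdant) > $6.88 (Arden) > $6.51 (Brio) > …
Slot 1: Verdant pays $6.88 × 1090 = $7499.20
Slot 2: Arden pays $6.51 × 150 = $976.50
Total = $8475.70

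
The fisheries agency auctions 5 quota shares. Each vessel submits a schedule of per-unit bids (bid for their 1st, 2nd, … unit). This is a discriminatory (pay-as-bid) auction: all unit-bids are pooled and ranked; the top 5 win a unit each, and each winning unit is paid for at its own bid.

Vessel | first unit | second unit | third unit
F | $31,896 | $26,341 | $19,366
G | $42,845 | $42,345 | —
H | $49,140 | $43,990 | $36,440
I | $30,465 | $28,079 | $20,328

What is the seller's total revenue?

Total revenue: $214,760

Merging the schedules and taking the best 5: 49,140 (H-1), 43,990 (H-2), 42,845 (G-1), 42,345 (G-2), 36,440 (H-3)
Next rejected bid: $31,896 (not a price — pay-as-bid).
Each winning unit pays its own bid.
Revenue = 49,140 + 43,990 + 42,845 + 42,345 + 36,440 = $214,760.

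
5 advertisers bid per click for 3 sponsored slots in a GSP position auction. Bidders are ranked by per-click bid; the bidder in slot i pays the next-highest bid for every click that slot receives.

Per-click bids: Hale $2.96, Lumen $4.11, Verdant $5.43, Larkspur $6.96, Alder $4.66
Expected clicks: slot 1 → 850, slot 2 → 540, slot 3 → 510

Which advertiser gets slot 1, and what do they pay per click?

Larkspur; $5.43 per click

Sorting advertisers: $6.96 (Larkspur) > $5.43 (Verdant) > $4.66 (Alder) > $4.11 (Lumen) > …
Slot 1 goes to the first-ranked bidder, Larkspur, who pays the next bid down: $5.43/click.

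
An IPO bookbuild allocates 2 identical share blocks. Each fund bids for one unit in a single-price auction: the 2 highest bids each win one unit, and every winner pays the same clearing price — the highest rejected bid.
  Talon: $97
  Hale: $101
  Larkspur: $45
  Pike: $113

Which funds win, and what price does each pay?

Bids ranked high→low: 113 (Pike), 101 (Hale), 97 (Talon), 45 (Larkspur)
Winners (2 units): Pike, Hale.
First losing bid is Talon's $97, which sets the uniform price.

Pike, Hale; each pays $97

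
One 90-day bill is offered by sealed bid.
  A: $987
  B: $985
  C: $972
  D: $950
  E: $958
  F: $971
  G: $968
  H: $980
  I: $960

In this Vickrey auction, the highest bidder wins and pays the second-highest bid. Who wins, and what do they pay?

A pays $985

Vickrey auction: the highest bidder wins and pays the second-highest bid.
Bids ranked: 987 (A) > 985 (B) > 980 (H) > 972 (C) > 971 (F) > 968 (G) > …
A wins with the highest bid; price is set by the runner-up at $985.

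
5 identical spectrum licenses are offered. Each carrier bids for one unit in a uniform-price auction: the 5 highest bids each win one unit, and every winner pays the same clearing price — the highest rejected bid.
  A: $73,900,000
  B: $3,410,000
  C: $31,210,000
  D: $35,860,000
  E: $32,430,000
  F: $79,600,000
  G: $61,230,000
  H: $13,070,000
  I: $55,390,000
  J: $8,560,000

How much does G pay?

Ordering the bids: 79,600,000 (F), 73,900,000 (A), 61,230,000 (G), 55,390,000 (I), 35,860,000 (D), 32,430,000 (E), 31,210,000 (C), …
Winners (5 units): F, A, G, I, D.
Highest unsuccessful bid: $32,430,000 → clearing price.
G wins → pays $32,430,000.

G pays $32,430,000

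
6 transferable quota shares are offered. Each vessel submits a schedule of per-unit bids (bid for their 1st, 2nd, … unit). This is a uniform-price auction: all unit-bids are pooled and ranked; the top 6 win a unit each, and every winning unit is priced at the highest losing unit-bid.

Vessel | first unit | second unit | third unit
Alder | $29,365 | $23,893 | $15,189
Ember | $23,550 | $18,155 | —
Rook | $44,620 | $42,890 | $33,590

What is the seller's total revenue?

All unit-bids, highest first — top 6: 44,620 (Rook-1), 42,890 (Rook-2), 33,590 (Rook-3), 29,365 (Alder-1), 23,893 (Alder-2), 23,550 (Ember-1)
First bid not allocated: $18,155.
Allocation: Alder 2, Ember 1, Rook 3. Every unit priced at $18,155.
Revenue = 6 × 18,155 = $108,930.

Total revenue: $108,930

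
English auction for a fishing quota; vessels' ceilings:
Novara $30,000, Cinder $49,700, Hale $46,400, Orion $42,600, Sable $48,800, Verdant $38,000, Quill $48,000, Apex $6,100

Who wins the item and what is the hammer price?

Cinder wins at $48,800

Open ascending-bid auction: the price rises until one bidder remains; the winner pays the price at which the last rival dropped out.
Limits in order: 49,700 (Cinder) > 48,800 (Sable) > 48,000 (Quill) > 46,400 (Hale) > 42,600 (Orion) > 38,000 (Verdant) > …
Sable is the last rival to drop out, at $48,800; Cinder remains and wins at that price.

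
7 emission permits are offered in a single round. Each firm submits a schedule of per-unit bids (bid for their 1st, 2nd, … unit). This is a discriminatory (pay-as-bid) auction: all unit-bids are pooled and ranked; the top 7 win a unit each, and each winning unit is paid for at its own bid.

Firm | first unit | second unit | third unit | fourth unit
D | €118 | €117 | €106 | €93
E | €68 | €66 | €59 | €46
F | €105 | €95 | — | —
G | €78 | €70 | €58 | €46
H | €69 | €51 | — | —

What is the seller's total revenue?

Total revenue: €712

Pooled unit-bids ranked (top 7): 118 (D-1), 117 (D-2), 106 (D-3), 105 (F-1), 95 (F-2), 93 (D-4), 78 (G-1)
Next rejected bid: €70 (not a price — pay-as-bid).
Each winning unit pays its own bid.
Revenue = 118 + 117 + 106 + 105 + 95 + 93 + 78 = €712.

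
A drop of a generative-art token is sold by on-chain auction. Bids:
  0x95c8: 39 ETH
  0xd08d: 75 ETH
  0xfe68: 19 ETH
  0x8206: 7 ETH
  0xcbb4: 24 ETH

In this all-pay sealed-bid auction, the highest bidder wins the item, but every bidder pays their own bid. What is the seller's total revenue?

Bids ranked: 75 (0xd08d) > 39 (0x95c8) > 24 (0xcbb4) > 19 (0xfe68) > 7 (0x8206)
Every bidder forfeits their bid regardless of winning.
Revenue = 39 + 75 + 19 + 7 + 24 = 164 ETH.

Total revenue: 164 ETH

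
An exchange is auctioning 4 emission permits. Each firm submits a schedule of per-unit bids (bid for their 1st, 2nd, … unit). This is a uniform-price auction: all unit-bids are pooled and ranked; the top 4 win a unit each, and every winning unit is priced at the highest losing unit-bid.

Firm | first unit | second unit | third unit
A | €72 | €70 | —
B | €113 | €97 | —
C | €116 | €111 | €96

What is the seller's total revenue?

Total revenue: €384

Merging the schedules and taking the best 4: 116 (C-1), 113 (B-1), 111 (C-2), 97 (B-2)
Highest rejected unit-bid = €96.
Allocation: B 2, C 2. Every unit priced at €96.
Revenue = 4 × 96 = €384.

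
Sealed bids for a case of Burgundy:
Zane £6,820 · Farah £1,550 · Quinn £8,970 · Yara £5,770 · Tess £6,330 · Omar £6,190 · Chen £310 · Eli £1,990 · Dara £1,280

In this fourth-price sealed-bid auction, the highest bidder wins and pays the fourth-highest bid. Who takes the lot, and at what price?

Quinn pays £6,190

Fourth-price sealed-bid auction: the highest bidder wins and pays the fourth-highest bid.
Bids in order: 8,970 (Quinn) > 6,820 (Zane) > 6,330 (Tess) > 6,190 (Omar) > 5,770 (Yara) > 1,990 (Eli) > …
Quinn is highest; pays the fourth-highest bid, £6,190.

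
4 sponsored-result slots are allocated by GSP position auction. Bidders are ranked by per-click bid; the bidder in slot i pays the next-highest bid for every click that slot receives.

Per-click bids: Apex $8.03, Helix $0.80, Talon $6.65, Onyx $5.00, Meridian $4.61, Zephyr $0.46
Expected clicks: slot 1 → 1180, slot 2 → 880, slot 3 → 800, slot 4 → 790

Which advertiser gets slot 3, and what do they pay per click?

Per-click bids in order: $8.03 (Apex) > $6.65 (Talon) > $5.00 (Onyx) > $4.61 (Meridian) > $0.80 (Helix) > …
Slot 3 goes to the third-ranked bidder, Onyx, who pays the next bid down: $4.61/click.

Onyx; $4.61 per click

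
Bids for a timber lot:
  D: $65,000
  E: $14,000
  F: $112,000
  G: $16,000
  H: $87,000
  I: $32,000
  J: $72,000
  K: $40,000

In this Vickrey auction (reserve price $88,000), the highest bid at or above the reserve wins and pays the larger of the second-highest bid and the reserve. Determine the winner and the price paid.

F pays $88,000

Bids in order: 112,000 (F) > 87,000 (H) > 72,000 (J) > 65,000 (D) > 40,000 (K) > 32,000 (I) > …
Highest eligible bid: F at $112,000.
max(second-highest $87,000, reserve $88,000) = $88,000.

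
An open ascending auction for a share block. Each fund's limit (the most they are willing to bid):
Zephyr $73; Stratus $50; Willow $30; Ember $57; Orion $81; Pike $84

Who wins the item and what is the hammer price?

Open ascending-bid auction: the price rises until one bidder remains; the winner pays the price at which the last rival dropped out.
Limits ranked: 84 (Pike) > 81 (Orion) > 73 (Zephyr) > 57 (Ember) > 50 (Stratus) > 30 (Willow)
Bidding ends when Orion exits at $81; Pike takes it.

Pike wins at $81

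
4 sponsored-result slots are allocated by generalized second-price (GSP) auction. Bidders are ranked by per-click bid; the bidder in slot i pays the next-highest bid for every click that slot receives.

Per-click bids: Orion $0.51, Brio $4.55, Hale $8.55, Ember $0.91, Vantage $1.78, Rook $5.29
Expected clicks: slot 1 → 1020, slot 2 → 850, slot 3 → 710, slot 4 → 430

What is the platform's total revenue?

Ranked by bid: $8.55 (Hale) > $5.29 (Rook) > $4.55 (Brio) > $1.78 (Vantage) > $0.91 (Ember) > …
Slot 1: Hale pays $5.29 × 1020 = $5395.80
Slot 2: Rook pays $4.55 × 850 = $3867.50
Slot 3: Brio pays $1.78 × 710 = $1263.80
Slot 4: Vantage pays $0.91 × 430 = $391.30
Total = $10918.40

Total revenue: $10918.40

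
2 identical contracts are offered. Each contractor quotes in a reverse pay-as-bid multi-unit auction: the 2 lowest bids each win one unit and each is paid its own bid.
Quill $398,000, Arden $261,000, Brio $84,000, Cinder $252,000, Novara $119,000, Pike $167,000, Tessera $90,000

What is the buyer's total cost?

Total cost: $174,000

Ordering the bids: 84,000 (Brio), 90,000 (Tessera), 119,000 (Novara), 167,000 (Pike), …
Lowest 2: Brio, Tessera.
Total cost = 84,000 + 90,000 = $174,000.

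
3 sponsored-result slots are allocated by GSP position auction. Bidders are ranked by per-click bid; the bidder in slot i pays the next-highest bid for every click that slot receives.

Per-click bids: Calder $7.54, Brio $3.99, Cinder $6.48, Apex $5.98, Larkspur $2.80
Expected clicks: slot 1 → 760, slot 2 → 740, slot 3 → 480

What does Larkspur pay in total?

Per-click bids in order: $7.54 (Calder) > $6.48 (Cinder) > $5.98 (Apex) > $3.99 (Brio) > …
Larkspur ranks below slot 3 → no slot, pays nothing.

Larkspur pays $0.00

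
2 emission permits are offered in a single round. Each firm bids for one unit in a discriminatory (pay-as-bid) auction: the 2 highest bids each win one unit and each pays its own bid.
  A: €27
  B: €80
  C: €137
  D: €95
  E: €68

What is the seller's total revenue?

Ordering the bids: 137 (C), 95 (D), 80 (B), 68 (E), …
The 2 highest are C, D.
Total revenue = 137 + 95 = €232.

Total revenue: €232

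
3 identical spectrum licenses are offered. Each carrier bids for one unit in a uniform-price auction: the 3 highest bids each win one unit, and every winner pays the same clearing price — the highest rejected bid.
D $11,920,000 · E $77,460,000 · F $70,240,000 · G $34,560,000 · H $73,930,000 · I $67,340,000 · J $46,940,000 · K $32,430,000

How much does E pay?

E pays $67,340,000

Ordering the bids: 77,460,000 (E), 73,930,000 (H), 70,240,000 (F), 67,340,000 (I), 46,940,000 (J), …
The 3 highest are E, H, F.
First losing bid is I's $67,340,000, which sets the uniform price.
E wins → pays $67,340,000.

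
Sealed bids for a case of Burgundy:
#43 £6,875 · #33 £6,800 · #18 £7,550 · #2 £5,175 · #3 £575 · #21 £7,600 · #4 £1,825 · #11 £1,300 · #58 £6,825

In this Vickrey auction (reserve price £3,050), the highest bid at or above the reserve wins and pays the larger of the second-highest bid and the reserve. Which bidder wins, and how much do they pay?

#21 pays £7,550

Bids ranked: 7,600 (#21) > 7,550 (#18) > 6,875 (#43) > 6,825 (#58) > 6,800 (#33) > 5,175 (#2) > …
#21 has the top bid at or above the reserve (£7,600).
max(second-highest £7,550, reserve £3,050) = £7,550; the reserve does not bind.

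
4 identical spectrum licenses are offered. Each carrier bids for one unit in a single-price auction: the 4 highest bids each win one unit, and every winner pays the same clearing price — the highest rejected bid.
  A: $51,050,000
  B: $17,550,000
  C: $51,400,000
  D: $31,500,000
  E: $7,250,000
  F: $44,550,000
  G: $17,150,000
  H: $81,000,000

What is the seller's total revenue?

Total revenue: $126,000,000

Sorting: 81,000,000 (H), 51,400,000 (C), 51,050,000 (A), 44,550,000 (F), 31,500,000 (D), 17,550,000 (B), …
The 4 highest are H, C, A, F.
Highest unsuccessful bid: $31,500,000 → clearing price.
Total revenue = 4 × $31,500,000 = $126,000,000.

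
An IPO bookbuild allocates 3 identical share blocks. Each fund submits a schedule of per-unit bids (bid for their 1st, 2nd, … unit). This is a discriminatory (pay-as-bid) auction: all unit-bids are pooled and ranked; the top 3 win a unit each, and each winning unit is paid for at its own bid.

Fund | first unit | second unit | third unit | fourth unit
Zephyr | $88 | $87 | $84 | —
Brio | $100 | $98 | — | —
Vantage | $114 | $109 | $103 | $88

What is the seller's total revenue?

All unit-bids, highest first — top 3: 114 (Vantage-1), 109 (Vantage-2), 103 (Vantage-3)
Next rejected bid: $100 (not a price — pay-as-bid).
Each winning unit pays its own bid.
Revenue = 114 + 109 + 103 = $326.

Total revenue: $326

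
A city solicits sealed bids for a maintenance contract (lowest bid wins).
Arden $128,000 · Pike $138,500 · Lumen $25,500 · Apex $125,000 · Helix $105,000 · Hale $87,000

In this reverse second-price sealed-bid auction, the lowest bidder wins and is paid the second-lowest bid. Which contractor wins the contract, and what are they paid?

Bids ranked: 25,500 (Lumen) < 87,000 (Hale) < 105,000 (Helix) < 125,000 (Apex) < 128,000 (Arden) < 138,500 (Pike)
Second-price: Lumen is paid Hale's bid of $87,000.

Lumen is paid $87,000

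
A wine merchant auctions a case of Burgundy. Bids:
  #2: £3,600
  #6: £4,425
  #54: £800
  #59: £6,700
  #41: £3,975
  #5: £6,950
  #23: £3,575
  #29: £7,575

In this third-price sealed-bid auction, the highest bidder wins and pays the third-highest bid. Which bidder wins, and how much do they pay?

Sorting bids: 7,575 (#29) > 6,950 (#5) > 6,700 (#59) > 4,425 (#6) > 3,975 (#41) > 3,600 (#2) > …
#29 wins; payment is bid #3 in the ranking = £6,700.

#29 pays £6,700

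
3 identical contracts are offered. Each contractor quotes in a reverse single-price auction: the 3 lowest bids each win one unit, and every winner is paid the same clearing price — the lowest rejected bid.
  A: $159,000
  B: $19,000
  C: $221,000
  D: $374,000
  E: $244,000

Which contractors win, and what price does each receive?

B, A, C; each is paid $244,000

Sorting: 19,000 (B), 159,000 (A), 221,000 (C), 244,000 (E), 374,000 (D)
Winners (3 units): B, A, C.
Lowest unsuccessful bid: $244,000 → clearing price.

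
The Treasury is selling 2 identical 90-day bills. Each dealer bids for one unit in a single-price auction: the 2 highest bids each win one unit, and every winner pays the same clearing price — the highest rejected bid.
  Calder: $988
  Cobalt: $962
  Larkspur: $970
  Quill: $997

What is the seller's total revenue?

Bids ranked high→low: 997 (Quill), 988 (Calder), 970 (Larkspur), 962 (Cobalt)
Top 2: Quill, Calder.
Highest unsuccessful bid: $970 → clearing price.
Total revenue = 2 × $970 = $1,940.

Total revenue: $1,940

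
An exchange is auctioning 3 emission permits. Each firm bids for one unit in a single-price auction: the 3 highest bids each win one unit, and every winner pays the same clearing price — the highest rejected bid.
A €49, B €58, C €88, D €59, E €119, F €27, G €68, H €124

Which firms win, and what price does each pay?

H, E, C; each pays €68

Bids ranked high→low: 124 (H), 119 (E), 88 (C), 68 (G), 59 (D), …
The 3 highest are H, E, C.
First losing bid is G's €68, which sets the uniform price.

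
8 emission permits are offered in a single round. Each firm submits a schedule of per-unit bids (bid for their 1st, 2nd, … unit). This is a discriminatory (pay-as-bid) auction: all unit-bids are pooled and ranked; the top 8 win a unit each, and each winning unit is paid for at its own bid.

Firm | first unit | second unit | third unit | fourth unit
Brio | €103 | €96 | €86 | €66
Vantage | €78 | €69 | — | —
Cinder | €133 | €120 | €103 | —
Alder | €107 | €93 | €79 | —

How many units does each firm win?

Pooled unit-bids ranked (top 8): 133 (Cinder-1), 120 (Cinder-2), 107 (Alder-1), 103 (Brio-1), 103 (Cinder-3), 96 (Brio-2), 93 (Alder-2), 86 (Brio-3)
Next rejected bid: €79 (not a price — pay-as-bid).
Allocation: Alder 2, Brio 3, Cinder 3.

Alder 2, Brio 3, Cinder 3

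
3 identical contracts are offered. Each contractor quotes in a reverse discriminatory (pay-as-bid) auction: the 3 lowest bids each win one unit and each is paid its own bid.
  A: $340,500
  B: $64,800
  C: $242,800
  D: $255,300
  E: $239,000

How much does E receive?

E is paid $239,000

Sorting: 64,800 (B), 239,000 (E), 242,800 (C), 255,300 (D), 340,500 (A)
Winners (3 units): B, E, C.
E wins → own bid $239,000.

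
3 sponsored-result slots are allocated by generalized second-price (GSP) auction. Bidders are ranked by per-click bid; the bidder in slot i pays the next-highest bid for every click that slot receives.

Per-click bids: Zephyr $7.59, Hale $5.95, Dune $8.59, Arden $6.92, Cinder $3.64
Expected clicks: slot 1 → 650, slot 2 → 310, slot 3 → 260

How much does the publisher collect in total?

Total revenue: $8625.70

Sorting advertisers: $8.59 (Dune) > $7.59 (Zephyr) > $6.92 (Arden) > $5.95 (Hale) > …
Slot 1: Dune pays $7.59 × 650 = $4933.50
Slot 2: Zephyr pays $6.92 × 310 = $2145.20
Slot 3: Arden pays $5.95 × 260 = $1547.00
Total = $8625.70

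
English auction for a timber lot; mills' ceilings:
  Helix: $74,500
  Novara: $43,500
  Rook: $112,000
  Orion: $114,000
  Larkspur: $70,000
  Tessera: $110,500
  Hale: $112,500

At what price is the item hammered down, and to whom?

Orion wins at $112,500

Limits in order: 114,000 (Orion) > 112,500 (Hale) > 112,000 (Rook) > 110,500 (Tessera) > 74,500 (Helix) > 70,000 (Larkspur) > …
Hale is the last rival to drop out, at $112,500; Orion remains and wins at that price.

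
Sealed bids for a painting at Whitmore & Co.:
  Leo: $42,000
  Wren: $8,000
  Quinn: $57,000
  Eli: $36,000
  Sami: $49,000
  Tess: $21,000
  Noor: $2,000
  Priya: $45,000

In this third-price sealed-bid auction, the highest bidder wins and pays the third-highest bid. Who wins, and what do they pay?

Third-price sealed-bid auction: the highest bidder wins and pays the third-highest bid.
Sorting bids: 57,000 (Quinn) > 49,000 (Sami) > 45,000 (Priya) > 42,000 (Leo) > 36,000 (Eli) > 21,000 (Tess) > …
Quinn wins; payment is bid #3 in the ranking = $45,000.

Quinn pays $45,000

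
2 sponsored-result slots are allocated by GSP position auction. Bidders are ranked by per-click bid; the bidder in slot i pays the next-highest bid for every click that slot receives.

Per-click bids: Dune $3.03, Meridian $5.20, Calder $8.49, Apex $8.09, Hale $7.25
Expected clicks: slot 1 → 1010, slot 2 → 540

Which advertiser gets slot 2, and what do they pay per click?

Ranked by bid: $8.49 (Calder) > $8.09 (Apex) > $7.25 (Hale) > …
Slot 2 goes to the second-ranked bidder, Apex, who pays the next bid down: $7.25/click.

Apex; $7.25 per click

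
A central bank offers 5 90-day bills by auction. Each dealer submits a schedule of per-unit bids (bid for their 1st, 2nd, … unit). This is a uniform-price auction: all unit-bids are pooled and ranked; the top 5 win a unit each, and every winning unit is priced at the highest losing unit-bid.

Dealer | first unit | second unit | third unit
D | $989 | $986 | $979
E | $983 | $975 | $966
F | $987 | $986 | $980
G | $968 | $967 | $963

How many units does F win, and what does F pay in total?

F: 2 units, pays $1,960

All unit-bids, highest first — top 5: 989 (D-1), 987 (F-1), 986 (D-2), 986 (F-2), 983 (E-1)
Highest rejected unit-bid = $980.
F wins 2 unit(s) at $980 each.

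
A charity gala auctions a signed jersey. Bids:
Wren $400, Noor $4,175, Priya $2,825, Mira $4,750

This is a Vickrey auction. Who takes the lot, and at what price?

Sorting bids: 4,750 (Mira) > 4,175 (Noor) > 2,825 (Priya) > 400 (Wren)
Mira is highest; pays the second-highest bid, $4,175.

Mira pays $4,175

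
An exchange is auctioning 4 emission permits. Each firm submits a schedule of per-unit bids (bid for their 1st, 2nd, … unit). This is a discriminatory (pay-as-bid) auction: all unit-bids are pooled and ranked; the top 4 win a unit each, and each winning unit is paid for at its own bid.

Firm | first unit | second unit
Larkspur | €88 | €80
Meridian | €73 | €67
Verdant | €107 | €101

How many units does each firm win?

Merging the schedules and taking the best 4: 107 (Verdant-1), 101 (Verdant-2), 88 (Larkspur-1), 80 (Larkspur-2)
Next rejected bid: €73 (not a price — pay-as-bid).
Allocation: Larkspur 2, Verdant 2.

Larkspur 2, Verdant 2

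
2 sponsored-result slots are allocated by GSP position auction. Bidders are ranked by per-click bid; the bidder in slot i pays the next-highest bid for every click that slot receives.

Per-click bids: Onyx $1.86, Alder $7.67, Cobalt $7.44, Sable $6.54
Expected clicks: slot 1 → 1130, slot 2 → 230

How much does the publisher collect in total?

Total revenue: $9911.40

Per-click bids in order: $7.67 (Alder) > $7.44 (Cobalt) > $6.54 (Sable) > …
Slot 1: Alder pays $7.44 × 1130 = $8407.20
Slot 2: Cobalt pays $6.54 × 230 = $1504.20
Total = $9911.40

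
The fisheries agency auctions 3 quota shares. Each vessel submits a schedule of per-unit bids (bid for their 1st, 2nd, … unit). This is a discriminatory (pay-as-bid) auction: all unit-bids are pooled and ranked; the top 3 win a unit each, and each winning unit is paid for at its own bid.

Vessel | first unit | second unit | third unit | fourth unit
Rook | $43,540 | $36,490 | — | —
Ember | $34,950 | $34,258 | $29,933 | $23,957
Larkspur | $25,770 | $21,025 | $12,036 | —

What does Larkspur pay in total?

Larkspur pays $0

Pooled unit-bids ranked (top 3): 43,540 (Rook-1), 36,490 (Rook-2), 34,950 (Ember-1)
Next rejected bid: $34,258 (not a price — pay-as-bid).
Larkspur wins no units.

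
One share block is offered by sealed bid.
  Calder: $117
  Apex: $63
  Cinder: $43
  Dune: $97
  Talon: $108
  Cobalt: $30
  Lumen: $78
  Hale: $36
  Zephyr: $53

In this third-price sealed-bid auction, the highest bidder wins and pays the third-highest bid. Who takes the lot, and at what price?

Bids ranked: 117 (Calder) > 108 (Talon) > 97 (Dune) > 78 (Lumen) > 63 (Apex) > 53 (Zephyr) > …
Calder is highest; pays the third-highest bid, $97.

Calder pays $97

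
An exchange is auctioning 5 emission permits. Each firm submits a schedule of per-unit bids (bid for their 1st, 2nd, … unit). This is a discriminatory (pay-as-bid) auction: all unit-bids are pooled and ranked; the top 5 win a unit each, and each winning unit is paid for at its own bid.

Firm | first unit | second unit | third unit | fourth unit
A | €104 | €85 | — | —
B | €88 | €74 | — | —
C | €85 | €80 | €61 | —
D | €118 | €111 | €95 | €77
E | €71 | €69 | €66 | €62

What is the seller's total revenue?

All unit-bids, highest first — top 5: 118 (D-1), 111 (D-2), 104 (A-1), 95 (D-3), 88 (B-1)
Next rejected bid: €85 (not a price — pay-as-bid).
Each winning unit pays its own bid.
Revenue = 118 + 111 + 104 + 95 + 88 = €516.

Total revenue: €516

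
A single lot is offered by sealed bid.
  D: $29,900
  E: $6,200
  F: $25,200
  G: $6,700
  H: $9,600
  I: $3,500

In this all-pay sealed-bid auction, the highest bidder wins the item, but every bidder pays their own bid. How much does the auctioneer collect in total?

Total revenue: $81,100

Bids ranked: 29,900 (D) > 25,200 (F) > 9,600 (H) > 6,700 (G) > 6,200 (E) > 3,500 (I)
Every bidder forfeits their bid regardless of winning.
Revenue = 29,900 + 6,200 + 25,200 + 6,700 + 9,600 + 3,500 = $81,100.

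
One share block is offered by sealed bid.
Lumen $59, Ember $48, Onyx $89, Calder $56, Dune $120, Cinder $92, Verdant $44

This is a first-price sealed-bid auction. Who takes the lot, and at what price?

First-price sealed-bid auction: the highest bidder wins and pays their own bid.
Bids in order: 120 (Dune) > 92 (Cinder) > 89 (Onyx) > 59 (Lumen) > 56 (Calder) > 48 (Ember) > …
First-price: Dune pays what they bid, $120.

Dune pays $120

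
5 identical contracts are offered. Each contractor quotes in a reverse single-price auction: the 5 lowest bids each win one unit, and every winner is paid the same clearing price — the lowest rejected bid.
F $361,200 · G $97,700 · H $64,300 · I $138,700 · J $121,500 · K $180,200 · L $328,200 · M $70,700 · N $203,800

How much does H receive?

H is paid $180,200

Ordering the bids: 64,300 (H), 70,700 (M), 97,700 (G), 121,500 (J), 138,700 (I), 180,200 (K), 203,800 (N), …
The 5 lowest are H, M, G, J, I.
Clearing price = lowest rejected bid = $180,200.
H wins → is paid $180,200.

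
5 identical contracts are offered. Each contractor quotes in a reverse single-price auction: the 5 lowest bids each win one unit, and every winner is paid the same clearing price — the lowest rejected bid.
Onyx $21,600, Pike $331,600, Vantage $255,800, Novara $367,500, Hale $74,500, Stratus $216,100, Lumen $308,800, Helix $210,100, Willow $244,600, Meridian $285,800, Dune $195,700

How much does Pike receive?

Sorting: 21,600 (Onyx), 74,500 (Hale), 195,700 (Dune), 210,100 (Helix), 216,100 (Stratus), 244,600 (Willow), 255,800 (Vantage), …
The 5 lowest are Onyx, Hale, Dune, Helix, Stratus.
Clearing price = lowest rejected bid = $244,600.
Pike does not win → is paid $0.

Pike is paid $0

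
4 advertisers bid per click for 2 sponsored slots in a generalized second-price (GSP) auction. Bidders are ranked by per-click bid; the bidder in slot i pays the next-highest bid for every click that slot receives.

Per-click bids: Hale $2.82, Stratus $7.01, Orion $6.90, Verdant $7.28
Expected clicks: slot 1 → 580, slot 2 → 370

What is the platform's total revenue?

Sorting advertisers: $7.28 (Verdant) > $7.01 (Stratus) > $6.90 (Orion) > …
Slot 1: Verdant pays $7.01 × 580 = $4065.80
Slot 2: Stratus pays $6.90 × 370 = $2553.00
Total = $6618.80

Total revenue: $6618.80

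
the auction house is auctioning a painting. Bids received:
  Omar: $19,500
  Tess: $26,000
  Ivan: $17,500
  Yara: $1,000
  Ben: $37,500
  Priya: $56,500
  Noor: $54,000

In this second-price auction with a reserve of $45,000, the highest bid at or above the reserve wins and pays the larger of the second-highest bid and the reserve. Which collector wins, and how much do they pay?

Sorting bids: 56,500 (Priya) > 54,000 (Noor) > 37,500 (Ben) > 26,000 (Tess) > 19,500 (Omar) > 17,500 (Ivan) > …
Highest eligible bid: Priya at $56,500.
max(second-highest $54,000, reserve $45,000) = $54,000; the reserve does not bind.

Priya pays $54,000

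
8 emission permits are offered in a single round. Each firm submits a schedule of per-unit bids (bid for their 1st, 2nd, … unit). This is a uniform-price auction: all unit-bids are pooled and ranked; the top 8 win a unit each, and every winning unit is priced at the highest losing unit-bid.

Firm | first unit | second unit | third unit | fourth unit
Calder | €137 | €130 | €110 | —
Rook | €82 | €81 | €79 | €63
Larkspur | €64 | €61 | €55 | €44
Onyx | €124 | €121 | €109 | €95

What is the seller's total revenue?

Total revenue: €648

All unit-bids, highest first — top 8: 137 (Calder-1), 130 (Calder-2), 124 (Onyx-1), 121 (Onyx-2), 110 (Calder-3), 109 (Onyx-3), 95 (Onyx-4), 82 (Rook-1)
The (k+1)-th unit-bid is €81.
Allocation: Calder 3, Onyx 4, Rook 1. Every unit priced at €81.
Revenue = 8 × 81 = €648.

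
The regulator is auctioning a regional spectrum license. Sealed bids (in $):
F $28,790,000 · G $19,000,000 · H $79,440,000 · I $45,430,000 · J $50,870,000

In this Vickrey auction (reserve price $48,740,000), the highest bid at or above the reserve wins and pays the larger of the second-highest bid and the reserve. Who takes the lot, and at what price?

Bids ranked: 79,440,000 (H) > 50,870,000 (J) > 45,430,000 (I) > 28,790,000 (F) > 19,000,000 (G)
H has the top bid at or above the reserve ($79,440,000).
max(second-highest $50,870,000, reserve $48,740,000) = $50,870,000; the reserve does not bind.

H pays $50,870,000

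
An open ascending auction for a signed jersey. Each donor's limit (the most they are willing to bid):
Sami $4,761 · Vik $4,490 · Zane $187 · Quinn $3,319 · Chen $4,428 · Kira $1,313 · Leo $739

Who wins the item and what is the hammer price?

Sami wins at $4,490

Limits in order: 4,761 (Sami) > 4,490 (Vik) > 4,428 (Chen) > 3,319 (Quinn) > 1,313 (Kira) > 739 (Leo) > …
Once the price passes $4,490, only Sami is left; the hammer falls at Vik's limit of $4,490.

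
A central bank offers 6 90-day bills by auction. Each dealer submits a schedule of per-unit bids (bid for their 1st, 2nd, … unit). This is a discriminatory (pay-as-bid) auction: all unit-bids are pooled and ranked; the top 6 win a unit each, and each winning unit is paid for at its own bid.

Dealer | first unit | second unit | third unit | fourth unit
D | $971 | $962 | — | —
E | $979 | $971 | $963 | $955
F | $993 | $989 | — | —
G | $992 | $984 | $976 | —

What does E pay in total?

E pays $979

All unit-bids, highest first — top 6: 993 (F-1), 992 (G-1), 989 (F-2), 984 (G-2), 979 (E-1), 976 (G-3)
Next rejected bid: $971 (not a price — pay-as-bid).
E's winning unit-bids: 979 = $979.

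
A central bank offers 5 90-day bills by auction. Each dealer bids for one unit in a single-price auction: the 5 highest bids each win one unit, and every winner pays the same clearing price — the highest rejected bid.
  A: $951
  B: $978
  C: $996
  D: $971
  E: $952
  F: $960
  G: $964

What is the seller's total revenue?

Bids ranked high→low: 996 (C), 978 (B), 971 (D), 964 (G), 960 (F), 952 (E), 951 (A)
The 5 highest are C, B, D, G, F.
First losing bid is E's $952, which sets the uniform price.
Total revenue = 5 × $952 = $4,760.

Total revenue: $4,760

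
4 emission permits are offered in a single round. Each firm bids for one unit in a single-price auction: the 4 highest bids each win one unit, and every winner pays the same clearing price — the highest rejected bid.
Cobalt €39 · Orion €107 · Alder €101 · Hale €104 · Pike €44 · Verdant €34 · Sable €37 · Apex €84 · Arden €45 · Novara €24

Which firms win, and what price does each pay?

Ordering the bids: 107 (Orion), 104 (Hale), 101 (Alder), 84 (Apex), 45 (Arden), 44 (Pike), …
Winners (4 units): Orion, Hale, Alder, Apex.
Highest unsuccessful bid: €45 → clearing price.

Orion, Hale, Alder, Apex; each pays €45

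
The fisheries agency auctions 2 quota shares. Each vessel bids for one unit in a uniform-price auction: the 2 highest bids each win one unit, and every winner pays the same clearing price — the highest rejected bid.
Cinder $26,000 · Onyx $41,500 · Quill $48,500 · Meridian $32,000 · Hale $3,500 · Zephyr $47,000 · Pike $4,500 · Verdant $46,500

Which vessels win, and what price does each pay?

Quill, Zephyr; each pays $46,500

Bids ranked high→low: 48,500 (Quill), 47,000 (Zephyr), 46,500 (Verdant), 41,500 (Onyx), …
Winners (2 units): Quill, Zephyr.
First losing bid is Verdant's $46,500, which sets the uniform price.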